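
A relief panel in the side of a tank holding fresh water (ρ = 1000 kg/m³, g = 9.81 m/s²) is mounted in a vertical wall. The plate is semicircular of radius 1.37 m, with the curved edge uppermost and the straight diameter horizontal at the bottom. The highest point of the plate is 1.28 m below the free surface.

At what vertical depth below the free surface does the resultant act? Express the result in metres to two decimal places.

γ = ρg = 1000 × 9.81 = 9810 N/m³ = 9.81 kN/m³.
The centroid lies 4r/(3π) = 0.581446 m above the diameter, so r − 4r/(3π) = 1.37 − 0.581446 = 0.788554 m below the topmost point, so the centroid depth is h_c = 1.28 + 0.788554 = 2.06855 m.
A = πr²/2 = π × 1.37²/2 = 2.94823 m².
Resultant F = γ·h_c·A = 9.81 × 2.06855 × 2.94823 = 59.8269 kN.
I_c = (π/8 − 8/(9π))·r⁴ = 0.109757 × 1.37⁴ = 0.386647 m⁴.
Centre of pressure: y_p = y_c + I_c/(y_c·A) = 2.06855 + 0.386647/(2.06855 × 2.94823) = 2.06855 + 0.0633997 = 2.13195 m along the plane.

h_p = 2.13 m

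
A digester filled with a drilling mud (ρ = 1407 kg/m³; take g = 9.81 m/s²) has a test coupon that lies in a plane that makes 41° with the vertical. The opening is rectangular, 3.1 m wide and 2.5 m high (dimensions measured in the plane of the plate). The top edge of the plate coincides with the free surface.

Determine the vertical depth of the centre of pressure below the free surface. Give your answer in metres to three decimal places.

γ = ρg = 1407 × 9.81 / 1000 = 13.80267 kN/m³.
The plate makes 41° with the vertical, i.e. θ = 90° − 41° = 49° to the horizontal. Measuring y along the incline from the free-surface line, vertical depth h = y·sinθ with sinθ = 0.754710.
The centroid lies 2.5/2 = 1.25 m below the top edge, so y_c = 1.25 m and h_c = 1.25 × 0.754710 = 0.943388 m.
A = 3.1 × 2.5 = 7.75 m².
Resultant F = γ·h_c·A = 13.80267 × 0.943388 × 7.75 = 100.915 kN.
I_c = b·h³/12 = 3.1 × 2.5³/12 = 4.03646 m⁴.
Centre of pressure: y_p = y_c + I_c/(y_c·A) = 1.25 + 4.03646/(1.25 × 7.75) = 1.25 + 0.416667 = 1.66667 m along the plane.
Vertically, h_p = y_p·sinθ = 1.66667 × 0.754710 = 1.25785 m.

h_p = 1.258 m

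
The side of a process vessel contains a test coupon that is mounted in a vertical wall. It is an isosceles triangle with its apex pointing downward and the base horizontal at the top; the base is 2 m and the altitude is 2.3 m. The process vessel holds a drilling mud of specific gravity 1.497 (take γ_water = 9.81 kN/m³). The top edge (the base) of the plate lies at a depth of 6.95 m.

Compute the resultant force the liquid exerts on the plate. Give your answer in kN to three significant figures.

γ = 1.497 × 9.81 = 14.68557 kN/m³.
With the apex down, the centroid sits h/3 = 2.3/3 = 0.766667 m below the base (the top edge), so the centroid depth is h_c = 6.95 + 0.766667 = 7.71667 m.
A = ½ × 2 × 2.3 = 2.3 m².
Resultant F = γ·h_c·A = 14.68557 × 7.71667 × 2.3 = 260.645 kN.

F ≈ 261 kN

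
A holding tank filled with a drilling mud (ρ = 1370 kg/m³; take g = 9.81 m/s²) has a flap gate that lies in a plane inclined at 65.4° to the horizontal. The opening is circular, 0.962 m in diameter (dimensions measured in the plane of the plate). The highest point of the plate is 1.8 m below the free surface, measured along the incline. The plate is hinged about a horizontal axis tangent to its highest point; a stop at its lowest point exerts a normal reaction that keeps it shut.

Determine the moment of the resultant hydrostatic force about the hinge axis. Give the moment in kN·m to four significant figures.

M ≈ 10.26 kN·m

γ = ρg = 1370 × 9.81 / 1000 = 13.4397 kN/m³.
Let θ = 65.4° be the plate's angle to the horizontal; measure y along the incline from where the plane meets the free surface. Vertical depth h = y·sinθ with sinθ = 0.909236.
The centroid is at the centre, 0.481 m below the top of the plate, so y_c = 1.8 + 0.481 = 2.281 m and h_c = 2.281 × 0.909236 = 2.07397 m.
A = π(0.481)² = 0.726842 m².
Resultant F = γ·h_c·A = 13.4397 × 2.07397 × 0.726842 = 20.2597 kN.
I_c = πr⁴/4 = π × 0.481⁴/4 = 0.0420407 m⁴.
Centre of pressure: y_p = y_c + I_c/(y_c·A) = 2.281 + 0.0420407/(2.281 × 0.726842) = 2.281 + 0.0253574 = 2.30636 m along the plane.
The resultant acts 0.481 + 0.0253574 = 0.506357 m (along the plate) below the hinge at the top edge, so the moment about the hinge is M = F × 0.506357 = 20.2597 × 0.506357 = 10.2586 kN·m.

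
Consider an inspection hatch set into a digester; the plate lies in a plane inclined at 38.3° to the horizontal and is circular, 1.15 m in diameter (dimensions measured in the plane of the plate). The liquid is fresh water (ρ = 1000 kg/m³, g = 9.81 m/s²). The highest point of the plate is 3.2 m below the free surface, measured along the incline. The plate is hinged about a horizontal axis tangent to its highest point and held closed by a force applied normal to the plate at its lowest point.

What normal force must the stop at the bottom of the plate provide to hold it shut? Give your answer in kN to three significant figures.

P ≈ 12.4 kN

γ = ρg = 1000 × 9.81 = 9810 N/m³ = 9.81 kN/m³.
Let θ = 38.3° be the plate's angle to the horizontal; measure y along the incline from where the plane meets the free surface. Vertical depth h = y·sinθ with sinθ = 0.619779.
The centroid is at the centre, 0.575 m below the top of the plate, so y_c = 3.2 + 0.575 = 3.775 m and h_c = 3.775 × 0.619779 = 2.33967 m.
A = π(0.575)² = 1.03869 m².
Resultant F = γ·h_c·A = 9.81 × 2.33967 × 1.03869 = 23.8402 kN.
I_c = πr⁴/4 = π × 0.575⁴/4 = 0.0858541 m⁴.
Centre of pressure: y_p = y_c + I_c/(y_c·A) = 3.775 + 0.0858541/(3.775 × 1.03869) = 3.775 + 0.0218957 = 3.7969 m along the plane.
The resultant acts 0.575 + 0.0218957 = 0.596896 m (along the plate) below the hinge at the top edge, so the moment about the hinge is M = F × 0.596896 = 23.8402 × 0.596896 = 14.2301 kN·m.
A normal force at the bottom, 1.15 m from the hinge, must supply this moment: P = 14.2301/1.15 = 12.374 kN.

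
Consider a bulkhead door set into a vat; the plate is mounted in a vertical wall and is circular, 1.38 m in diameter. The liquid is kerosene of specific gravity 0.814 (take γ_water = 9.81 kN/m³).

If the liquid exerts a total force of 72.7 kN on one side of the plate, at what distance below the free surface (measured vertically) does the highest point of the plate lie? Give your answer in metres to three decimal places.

d_top ≈ 5.397 m

γ = 0.814 × 9.81 = 7.98534 kN/m³.
A = π(0.69)² = 1.49571 m².
From F = γ·h_c·A, the centroid depth is h_c = 72.7/(7.98534 × 1.49571) = 6.08686 m.
The centroid is at the centre, 0.69 m below the top of the plate, so the highest point sits at h_top = 6.08686 − 0.69 = 5.39686 m below the surface.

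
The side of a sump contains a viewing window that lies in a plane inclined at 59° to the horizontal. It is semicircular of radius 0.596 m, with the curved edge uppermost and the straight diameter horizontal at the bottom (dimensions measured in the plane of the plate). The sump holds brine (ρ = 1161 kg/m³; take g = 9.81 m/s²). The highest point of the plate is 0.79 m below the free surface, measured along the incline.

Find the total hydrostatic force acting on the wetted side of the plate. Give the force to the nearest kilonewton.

F ≈ 6 kN

γ = ρg = 1161 × 9.81 / 1000 = 11.38941 kN/m³.
Let θ = 59° be the plate's angle to the horizontal; measure y along the incline from where the plane meets the free surface. Vertical depth h = y·sinθ with sinθ = 0.857167.
The centroid lies 4r/(3π) = 0.25295 m above the diameter, so r − 4r/(3π) = 0.596 − 0.25295 = 0.34305 m below the topmost point, so y_c = 0.79 + 0.34305 = 1.13305 m and h_c = 1.13305 × 0.857167 = 0.971213 m.
A = πr²/2 = π × 0.596²/2 = 0.557972 m².
Resultant F = γ·h_c·A = 11.38941 × 0.971213 × 0.557972 = 6.17203 kN.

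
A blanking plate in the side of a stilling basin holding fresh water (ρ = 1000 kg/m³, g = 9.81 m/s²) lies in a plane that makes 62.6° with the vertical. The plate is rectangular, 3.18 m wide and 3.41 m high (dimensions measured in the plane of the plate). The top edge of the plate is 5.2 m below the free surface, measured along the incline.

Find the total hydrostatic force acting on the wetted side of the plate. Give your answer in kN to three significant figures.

γ = ρg = 1000 × 9.81 = 9810 N/m³ = 9.81 kN/m³.
The plate makes 62.6° with the vertical, i.e. θ = 90° − 62.6° = 27.4° to the horizontal. Measuring y along the incline from the free-surface line, vertical depth h = y·sinθ with sinθ = 0.460200.
The centroid lies 3.41/2 = 1.705 m below the top edge, so y_c = 5.2 + 1.705 = 6.905 m and h_c = 6.905 × 0.460200 = 3.17768 m.
A = 3.18 × 3.41 = 10.8438 m².
Resultant F = γ·h_c·A = 9.81 × 3.17768 × 10.8438 = 338.034 kN.

F ≈ 338 kN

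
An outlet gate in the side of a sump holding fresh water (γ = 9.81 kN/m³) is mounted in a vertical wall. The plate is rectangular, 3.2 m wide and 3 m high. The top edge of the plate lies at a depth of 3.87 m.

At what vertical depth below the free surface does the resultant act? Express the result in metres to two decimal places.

h_p = 5.51 m

γ = 9.81 kN/m³.
The centroid lies 3/2 = 1.5 m below the top edge, so the centroid depth is h_c = 3.87 + 1.5 = 5.37 m.
A = 3.2 × 3 = 9.6 m².
Resultant F = γ·h_c·A = 9.81 × 5.37 × 9.6 = 505.725 kN.
I_c = b·h³/12 = 3.2 × 3³/12 = 7.2 m⁴.
Centre of pressure: y_p = y_c + I_c/(y_c·A) = 5.37 + 7.2/(5.37 × 9.6) = 5.37 + 0.139665 = 5.50967 m along the plane.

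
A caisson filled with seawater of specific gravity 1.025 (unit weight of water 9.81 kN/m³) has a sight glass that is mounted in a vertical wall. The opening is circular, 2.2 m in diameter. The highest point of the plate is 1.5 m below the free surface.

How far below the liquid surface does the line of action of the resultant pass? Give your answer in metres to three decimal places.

γ = 1.025 × 9.81 = 10.05525 kN/m³.
The centroid is at the centre, 1.1 m below the top of the plate, so the centroid depth is h_c = 1.5 + 1.1 = 2.6 m.
A = π(1.1)² = 3.80133 m².
Resultant F = γ·h_c·A = 10.05525 × 2.6 × 3.80133 = 99.3806 kN.
I_c = πr⁴/4 = π × 1.1⁴/4 = 1.1499 m⁴.
Centre of pressure: y_p = y_c + I_c/(y_c·A) = 2.6 + 1.1499/(2.6 × 3.80133) = 2.6 + 0.116346 = 2.71635 m along the plane.

h_p = 2.716 m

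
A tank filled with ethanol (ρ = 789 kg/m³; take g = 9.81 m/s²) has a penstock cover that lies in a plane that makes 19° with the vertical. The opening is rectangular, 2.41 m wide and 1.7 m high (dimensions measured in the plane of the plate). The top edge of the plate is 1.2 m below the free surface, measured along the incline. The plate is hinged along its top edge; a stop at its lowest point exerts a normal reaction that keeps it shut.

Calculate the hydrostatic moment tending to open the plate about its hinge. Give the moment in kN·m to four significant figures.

M ≈ 59.47 kN·m

γ = ρg = 789 × 9.81 / 1000 = 7.74009 kN/m³.
The plate makes 19° with the vertical, i.e. θ = 90° − 19° = 71° to the horizontal. Measuring y along the incline from the free-surface line, vertical depth h = y·sinθ with sinθ = 0.945519.
The centroid lies 1.7/2 = 0.85 m below the top edge, so y_c = 1.2 + 0.85 = 2.05 m and h_c = 2.05 × 0.945519 = 1.93831 m.
A = 2.41 × 1.7 = 4.097 m².
Resultant F = γ·h_c·A = 7.74009 × 1.93831 × 4.097 = 61.466 kN.
I_c = b·h³/12 = 2.41 × 1.7³/12 = 0.986694 m⁴.
Centre of pressure: y_p = y_c + I_c/(y_c·A) = 2.05 + 0.986694/(2.05 × 4.097) = 2.05 + 0.11748 = 2.16748 m along the plane.
The resultant acts 0.85 + 0.11748 = 0.96748 m (along the plate) below the hinge at the top edge, so the moment about the hinge is M = F × 0.96748 = 61.466 × 0.96748 = 59.4671 kN·m.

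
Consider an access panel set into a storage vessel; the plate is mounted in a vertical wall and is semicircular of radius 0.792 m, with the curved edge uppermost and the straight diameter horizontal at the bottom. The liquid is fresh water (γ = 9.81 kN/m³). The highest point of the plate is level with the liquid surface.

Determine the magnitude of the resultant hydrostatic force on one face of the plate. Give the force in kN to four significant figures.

F ≈ 4.406 kN

γ = 9.81 kN/m³.
The centroid lies 4r/(3π) = 0.336135 m above the diameter, so r − 4r/(3π) = 0.792 − 0.336135 = 0.455865 m below the topmost point, so the centroid depth is h_c = 0.455865 m.
A = πr²/2 = π × 0.792²/2 = 0.985304 m².
Resultant F = γ·h_c·A = 9.81 × 0.455865 × 0.985304 = 4.40631 kN.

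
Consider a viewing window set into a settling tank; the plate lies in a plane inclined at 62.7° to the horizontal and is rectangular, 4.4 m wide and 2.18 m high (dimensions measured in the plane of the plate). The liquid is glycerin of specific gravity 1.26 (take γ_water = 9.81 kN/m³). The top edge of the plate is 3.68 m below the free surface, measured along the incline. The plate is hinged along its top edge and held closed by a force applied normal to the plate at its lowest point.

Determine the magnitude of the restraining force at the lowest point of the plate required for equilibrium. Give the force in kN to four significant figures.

γ = 1.26 × 9.81 = 12.3606 kN/m³.
Let θ = 62.7° be the plate's angle to the horizontal; measure y along the incline from where the plane meets the free surface. Vertical depth h = y·sinθ with sinθ = 0.888617.
The centroid lies 2.18/2 = 1.09 m below the top edge, so y_c = 3.68 + 1.09 = 4.77 m and h_c = 4.77 × 0.888617 = 4.2387 m.
A = 4.4 × 2.18 = 9.592 m².
Resultant F = γ·h_c·A = 12.3606 × 4.2387 × 9.592 = 502.552 kN.
I_c = b·h³/12 = 4.4 × 2.18³/12 = 3.79875 m⁴.
Centre of pressure: y_p = y_c + I_c/(y_c·A) = 4.77 + 3.79875/(4.77 × 9.592) = 4.77 + 0.0830258 = 4.85303 m along the plane.
The resultant acts 1.09 + 0.0830258 = 1.17303 m (along the plate) below the hinge at the top edge, so the moment about the hinge is M = F × 1.17303 = 502.552 × 1.17303 = 589.509 kN·m.
A normal force at the bottom, 2.18 m from the hinge, must supply this moment: P = 589.509/2.18 = 270.417 kN.

P ≈ 270.4 kN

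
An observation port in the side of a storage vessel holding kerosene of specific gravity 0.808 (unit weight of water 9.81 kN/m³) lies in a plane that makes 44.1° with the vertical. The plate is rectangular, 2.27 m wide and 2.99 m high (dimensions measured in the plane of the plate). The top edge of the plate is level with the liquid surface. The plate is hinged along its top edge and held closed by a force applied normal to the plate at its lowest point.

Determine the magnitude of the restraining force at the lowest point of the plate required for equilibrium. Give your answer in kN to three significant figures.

P ≈ 38.5 kN

γ = 0.808 × 9.81 = 7.92648 kN/m³.
The plate makes 44.1° with the vertical, i.e. θ = 90° − 44.1° = 45.9° to the horizontal. Measuring y along the incline from the free-surface line, vertical depth h = y·sinθ with sinθ = 0.718126.
The centroid lies 2.99/2 = 1.495 m below the top edge, so y_c = 1.495 m and h_c = 1.495 × 0.718126 = 1.0736 m.
A = 2.27 × 2.99 = 6.7873 m².
Resultant F = γ·h_c·A = 7.92648 × 1.0736 × 6.7873 = 57.759 kN.
I_c = b·h³/12 = 2.27 × 2.99³/12 = 5.0566 m⁴.
Centre of pressure: y_p = y_c + I_c/(y_c·A) = 1.495 + 5.0566/(1.495 × 6.7873) = 1.495 + 0.498334 = 1.99333 m along the plane.
The resultant acts 1.495 + 0.498334 = 1.99333 m (along the plate) below the hinge at the top edge, so the moment about the hinge is M = F × 1.99333 = 57.759 × 1.99333 = 115.133 kN·m.
A normal force at the bottom, 2.99 m from the hinge, must supply this moment: P = 115.133/2.99 = 38.506 kN.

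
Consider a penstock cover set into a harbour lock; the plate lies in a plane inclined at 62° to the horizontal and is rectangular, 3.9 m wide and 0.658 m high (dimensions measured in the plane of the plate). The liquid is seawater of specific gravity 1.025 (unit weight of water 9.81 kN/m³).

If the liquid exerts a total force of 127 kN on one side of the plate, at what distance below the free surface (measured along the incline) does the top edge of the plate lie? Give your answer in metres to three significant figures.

γ = 1.025 × 9.81 = 10.05525 kN/m³.
A = 3.9 × 0.658 = 2.5662 m².
From F = γ·h_c·A, the centroid depth is h_c = 127/(10.05525 × 2.5662) = 4.92176 m.
Let θ = 62° be the plate's angle to the horizontal; measure y along the incline from where the plane meets the free surface. Vertical depth h = y·sinθ with sinθ = 0.882948.
Along the incline, y_c = h_c/sinθ = 4.92176/0.882948 = 5.57424 m.
The centroid lies 0.658/2 = 0.329 m below the top edge, so the top edge sits at y_top = 5.57424 − 0.329 = 5.24524 m along the incline.

y_top ≈ 5.25 m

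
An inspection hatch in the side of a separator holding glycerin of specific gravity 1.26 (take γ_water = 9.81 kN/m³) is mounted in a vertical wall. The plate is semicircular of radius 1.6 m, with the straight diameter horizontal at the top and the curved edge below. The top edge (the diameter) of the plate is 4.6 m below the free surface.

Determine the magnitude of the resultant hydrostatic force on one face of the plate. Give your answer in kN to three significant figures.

γ = 1.26 × 9.81 = 12.3606 kN/m³.
The centroid of a semicircle lies 4r/(3π) = 0.679061 m from the diameter, here below the top edge, so the centroid depth is h_c = 4.6 + 0.679061 = 5.27906 m.
A = πr²/2 = π × 1.6²/2 = 4.02124 m².
Resultant F = γ·h_c·A = 12.3606 × 5.27906 × 4.02124 = 262.395 kN.

F ≈ 262 kN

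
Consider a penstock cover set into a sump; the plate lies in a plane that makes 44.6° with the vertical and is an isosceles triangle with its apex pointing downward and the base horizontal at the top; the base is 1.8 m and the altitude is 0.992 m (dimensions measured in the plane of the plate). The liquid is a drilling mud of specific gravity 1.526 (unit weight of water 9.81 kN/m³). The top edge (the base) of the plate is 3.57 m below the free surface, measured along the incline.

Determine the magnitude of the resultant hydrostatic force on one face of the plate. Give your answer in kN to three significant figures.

F ≈ 37.1 kN

γ = 1.526 × 9.81 = 14.97006 kN/m³.
The plate makes 44.6° with the vertical, i.e. θ = 90° − 44.6° = 45.4° to the horizontal. Measuring y along the incline from the free-surface line, vertical depth h = y·sinθ with sinθ = 0.712026.
With the apex down, the centroid sits h/3 = 0.992/3 = 0.330667 m below the base (the top edge), so y_c = 3.57 + 0.330667 = 3.90067 m and h_c = 3.90067 × 0.712026 = 2.77738 m.
A = ½ × 1.8 × 0.992 = 0.8928 m².
Resultant F = γ·h_c·A = 14.97006 × 2.77738 × 0.8928 = 37.1204 kN.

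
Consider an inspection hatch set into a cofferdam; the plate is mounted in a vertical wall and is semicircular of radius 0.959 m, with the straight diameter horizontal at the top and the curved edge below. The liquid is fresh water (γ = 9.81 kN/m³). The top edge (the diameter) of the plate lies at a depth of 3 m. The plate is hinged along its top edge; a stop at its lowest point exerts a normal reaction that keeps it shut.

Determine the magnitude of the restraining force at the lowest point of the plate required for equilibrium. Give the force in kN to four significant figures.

P ≈ 21.44 kN

γ = 9.81 kN/m³.
The centroid of a semicircle lies 4r/(3π) = 0.407012 m from the diameter, here below the top edge, so the centroid depth is h_c = 3 + 0.407012 = 3.40701 m.
A = πr²/2 = π × 0.959²/2 = 1.44463 m².
Resultant F = γ·h_c·A = 9.81 × 3.40701 × 1.44463 = 48.2835 kN.
I_c = (π/8 − 8/(9π))·r⁴ = 0.109757 × 0.959⁴ = 0.0928339 m⁴.
Centre of pressure: y_p = y_c + I_c/(y_c·A) = 3.40701 + 0.0928339/(3.40701 × 1.44463) = 3.40701 + 0.0188615 = 3.42587 m along the plane.
The resultant acts 0.407012 + 0.0188615 = 0.425873 m (along the plate) below the hinge at the top edge, so the moment about the hinge is M = F × 0.425873 = 48.2835 × 0.425873 = 20.5626 kN·m.
A normal force at the bottom, 0.959 m from the hinge, must supply this moment: P = 20.5626/0.959 = 21.4417 kN.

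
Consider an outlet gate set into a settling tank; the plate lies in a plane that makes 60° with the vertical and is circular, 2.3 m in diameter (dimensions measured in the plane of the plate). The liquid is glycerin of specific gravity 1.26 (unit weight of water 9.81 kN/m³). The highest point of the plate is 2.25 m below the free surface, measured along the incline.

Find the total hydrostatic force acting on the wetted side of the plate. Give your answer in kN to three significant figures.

F ≈ 87.3 kN

γ = 1.26 × 9.81 = 12.3606 kN/m³.
The plate makes 60° with the vertical, i.e. θ = 90° − 60° = 30° to the horizontal. Measuring y along the incline from the free-surface line, vertical depth h = y·sinθ with sinθ = 0.500000.
The centroid is at the centre, 1.15 m below the top of the plate, so y_c = 2.25 + 1.15 = 3.4 m and h_c = 3.4 × 0.500000 = 1.7 m.
A = π(1.15)² = 4.15476 m².
Resultant F = γ·h_c·A = 12.3606 × 1.7 × 4.15476 = 87.3041 kN.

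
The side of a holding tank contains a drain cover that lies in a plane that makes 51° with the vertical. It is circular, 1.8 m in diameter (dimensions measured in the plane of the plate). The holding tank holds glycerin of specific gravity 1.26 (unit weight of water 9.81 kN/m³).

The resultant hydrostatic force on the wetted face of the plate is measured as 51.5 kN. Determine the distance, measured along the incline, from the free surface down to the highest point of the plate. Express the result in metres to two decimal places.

y_top ≈ 1.70 m

γ = 1.26 × 9.81 = 12.3606 kN/m³.
A = π(0.9)² = 2.54469 m².
From F = γ·h_c·A, the centroid depth is h_c = 51.5/(12.3606 × 2.54469) = 1.63732 m.
The plate makes 51° with the vertical, i.e. θ = 90° − 51° = 39° to the horizontal. Measuring y along the incline from the free-surface line, vertical depth h = y·sinθ with sinθ = 0.629320.
Along the incline, y_c = h_c/sinθ = 1.63732/0.629320 = 2.60173 m.
The centroid is at the centre, 0.9 m below the top of the plate, so the highest point sits at y_top = 2.60173 − 0.9 = 1.70173 m along the incline.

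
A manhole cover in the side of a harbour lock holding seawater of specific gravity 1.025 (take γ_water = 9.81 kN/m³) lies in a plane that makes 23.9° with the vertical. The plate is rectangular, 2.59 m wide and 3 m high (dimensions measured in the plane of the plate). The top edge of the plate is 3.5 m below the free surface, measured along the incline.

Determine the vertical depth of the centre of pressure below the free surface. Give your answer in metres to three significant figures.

γ = 1.025 × 9.81 = 10.05525 kN/m³.
The plate makes 23.9° with the vertical, i.e. θ = 90° − 23.9° = 66.1° to the horizontal. Measuring y along the incline from the free-surface line, vertical depth h = y·sinθ with sinθ = 0.914254.
The centroid lies 3/2 = 1.5 m below the top edge, so y_c = 3.5 + 1.5 = 5 m and h_c = 5 × 0.914254 = 4.57127 m.
A = 2.59 × 3 = 7.77 m².
Resultant F = γ·h_c·A = 10.05525 × 4.57127 × 7.77 = 357.15 kN.
I_c = b·h³/12 = 2.59 × 3³/12 = 5.8275 m⁴.
Centre of pressure: y_p = y_c + I_c/(y_c·A) = 5 + 5.8275/(5 × 7.77) = 5 + 0.15 = 5.15 m along the plane.
Vertically, h_p = y_p·sinθ = 5.15 × 0.914254 = 4.70841 m.

h_p = 4.71 m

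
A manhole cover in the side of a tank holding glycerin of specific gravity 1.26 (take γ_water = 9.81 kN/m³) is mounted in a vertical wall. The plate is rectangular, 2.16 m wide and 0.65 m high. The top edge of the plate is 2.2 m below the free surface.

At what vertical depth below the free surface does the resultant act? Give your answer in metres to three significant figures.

γ = 1.26 × 9.81 = 12.3606 kN/m³.
The centroid lies 0.65/2 = 0.325 m below the top edge, so the centroid depth is h_c = 2.2 + 0.325 = 2.525 m.
A = 2.16 × 0.65 = 1.404 m².
Resultant F = γ·h_c·A = 12.3606 × 2.525 × 1.404 = 43.8196 kN.
I_c = b·h³/12 = 2.16 × 0.65³/12 = 0.0494325 m⁴.
Centre of pressure: y_p = y_c + I_c/(y_c·A) = 2.525 + 0.0494325/(2.525 × 1.404) = 2.525 + 0.0139439 = 2.53894 m along the plane.

h_p = 2.54 m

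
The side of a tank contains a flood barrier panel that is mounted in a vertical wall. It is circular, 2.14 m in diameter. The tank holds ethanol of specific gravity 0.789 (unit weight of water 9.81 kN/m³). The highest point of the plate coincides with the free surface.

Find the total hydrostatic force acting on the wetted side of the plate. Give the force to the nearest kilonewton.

γ = 0.789 × 9.81 = 7.74009 kN/m³.
The centroid is at the centre, 1.07 m below the top of the plate, so the centroid depth is h_c = 1.07 m.
A = π(1.07)² = 3.59681 m².
Resultant F = γ·h_c·A = 7.74009 × 1.07 × 3.59681 = 29.7884 kN.

F ≈ 30 kN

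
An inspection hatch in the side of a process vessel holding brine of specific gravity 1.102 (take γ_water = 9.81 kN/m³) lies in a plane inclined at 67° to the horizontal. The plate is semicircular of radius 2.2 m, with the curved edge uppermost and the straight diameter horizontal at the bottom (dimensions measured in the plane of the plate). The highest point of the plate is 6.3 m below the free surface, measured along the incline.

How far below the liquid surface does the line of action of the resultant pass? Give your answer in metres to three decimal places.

γ = 1.102 × 9.81 = 10.81062 kN/m³.
Let θ = 67° be the plate's angle to the horizontal; measure y along the incline from where the plane meets the free surface. Vertical depth h = y·sinθ with sinθ = 0.920505.
The centroid lies 4r/(3π) = 0.933709 m above the diameter, so r − 4r/(3π) = 2.2 − 0.933709 = 1.26629 m below the topmost point, so y_c = 6.3 + 1.26629 = 7.56629 m and h_c = 7.56629 × 0.920505 = 6.96481 m.
A = πr²/2 = π × 2.2²/2 = 7.60265 m².
Resultant F = γ·h_c·A = 10.81062 × 6.96481 × 7.60265 = 572.433 kN.
I_c = (π/8 − 8/(9π))·r⁴ = 0.109757 × 2.2⁴ = 2.57112 m⁴.
Centre of pressure: y_p = y_c + I_c/(y_c·A) = 7.56629 + 2.57112/(7.56629 × 7.60265) = 7.56629 + 0.0446966 = 7.61099 m along the plane.
Vertically, h_p = y_p·sinθ = 7.61099 × 0.920505 = 7.00595 m.

h_p = 7.006 m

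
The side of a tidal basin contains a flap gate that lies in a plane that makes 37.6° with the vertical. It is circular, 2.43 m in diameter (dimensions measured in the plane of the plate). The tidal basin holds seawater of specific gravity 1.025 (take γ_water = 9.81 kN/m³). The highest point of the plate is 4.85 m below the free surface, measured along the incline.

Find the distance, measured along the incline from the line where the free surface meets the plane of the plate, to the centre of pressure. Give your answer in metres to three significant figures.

γ = 1.025 × 9.81 = 10.05525 kN/m³.
The plate makes 37.6° with the vertical, i.e. θ = 90° − 37.6° = 52.4° to the horizontal. Measuring y along the incline from the free-surface line, vertical depth h = y·sinθ with sinθ = 0.792290.
The centroid is at the centre, 1.215 m below the top of the plate, so y_c = 4.85 + 1.215 = 6.065 m and h_c = 6.065 × 0.792290 = 4.80524 m.
A = π(1.215)² = 4.6377 m².
Resultant F = γ·h_c·A = 10.05525 × 4.80524 × 4.6377 = 224.084 kN.
I_c = πr⁴/4 = π × 1.215⁴/4 = 1.71157 m⁴.
Centre of pressure: y_p = y_c + I_c/(y_c·A) = 6.065 + 1.71157/(6.065 × 4.6377) = 6.065 + 0.0608501 = 6.12585 m along the plane.

y_p = 6.13 m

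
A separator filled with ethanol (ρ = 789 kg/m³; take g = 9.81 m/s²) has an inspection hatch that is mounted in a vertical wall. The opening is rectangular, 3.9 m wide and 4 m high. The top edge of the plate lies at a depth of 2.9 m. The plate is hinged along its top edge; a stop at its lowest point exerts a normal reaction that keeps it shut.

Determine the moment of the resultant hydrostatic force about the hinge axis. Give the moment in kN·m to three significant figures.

γ = ρg = 789 × 9.81 / 1000 = 7.74009 kN/m³.
The centroid lies 4/2 = 2 m below the top edge, so the centroid depth is h_c = 2.9 + 2 = 4.9 m.
A = 3.9 × 4 = 15.6 m².
Resultant F = γ·h_c·A = 7.74009 × 4.9 × 15.6 = 591.652 kN.
I_c = b·h³/12 = 3.9 × 4³/12 = 20.8 m⁴.
Centre of pressure: y_p = y_c + I_c/(y_c·A) = 4.9 + 20.8/(4.9 × 15.6) = 4.9 + 0.272109 = 5.17211 m along the plane.
The resultant acts 2 + 0.272109 = 2.27211 m (along the plate) below the hinge at the top edge, so the moment about the hinge is M = F × 2.27211 = 591.652 × 2.27211 = 1344.3 kN·m.

M ≈ 1340 kN·m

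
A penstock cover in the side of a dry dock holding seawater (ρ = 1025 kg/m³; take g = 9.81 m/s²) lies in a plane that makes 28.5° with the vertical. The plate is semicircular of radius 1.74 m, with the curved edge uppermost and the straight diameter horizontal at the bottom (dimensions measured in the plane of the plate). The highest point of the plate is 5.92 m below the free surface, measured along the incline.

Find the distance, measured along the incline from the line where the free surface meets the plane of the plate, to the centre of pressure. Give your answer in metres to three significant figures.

γ = ρg = 1025 × 9.81 / 1000 = 10.05525 kN/m³.
The plate makes 28.5° with the vertical, i.e. θ = 90° − 28.5° = 61.5° to the horizontal. Measuring y along the incline from the free-surface line, vertical depth h = y·sinθ with sinθ = 0.878817.
The centroid lies 4r/(3π) = 0.738479 m above the diameter, so r − 4r/(3π) = 1.74 − 0.738479 = 1.00152 m below the topmost point, so y_c = 5.92 + 1.00152 = 6.92152 m and h_c = 6.92152 × 0.878817 = 6.08275 m.
A = πr²/2 = π × 1.74²/2 = 4.75574 m².
Resultant F = γ·h_c·A = 10.05525 × 6.08275 × 4.75574 = 290.878 kN.
I_c = (π/8 − 8/(9π))·r⁴ = 0.109757 × 1.74⁴ = 1.00607 m⁴.
Centre of pressure: y_p = y_c + I_c/(y_c·A) = 6.92152 + 1.00607/(6.92152 × 4.75574) = 6.92152 + 0.0305639 = 6.95208 m along the plane.

y_p = 6.95 m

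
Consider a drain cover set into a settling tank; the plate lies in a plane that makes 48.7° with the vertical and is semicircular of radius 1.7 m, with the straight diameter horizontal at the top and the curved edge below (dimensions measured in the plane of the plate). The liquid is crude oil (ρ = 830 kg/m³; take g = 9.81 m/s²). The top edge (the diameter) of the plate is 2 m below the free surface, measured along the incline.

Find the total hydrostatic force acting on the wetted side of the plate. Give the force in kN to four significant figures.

F ≈ 66.39 kN

γ = ρg = 830 × 9.81 / 1000 = 8.1423 kN/m³.
The plate makes 48.7° with the vertical, i.e. θ = 90° − 48.7° = 41.3° to the horizontal. Measuring y along the incline from the free-surface line, vertical depth h = y·sinθ with sinθ = 0.660002.
The centroid of a semicircle lies 4r/(3π) = 0.721502 m from the diameter, here below the top edge, so y_c = 2 + 0.721502 = 2.7215 m and h_c = 2.7215 × 0.660002 = 1.7962 m.
A = πr²/2 = π × 1.7²/2 = 4.5396 m².
Resultant F = γ·h_c·A = 8.1423 × 1.7962 × 4.5396 = 66.3926 kN.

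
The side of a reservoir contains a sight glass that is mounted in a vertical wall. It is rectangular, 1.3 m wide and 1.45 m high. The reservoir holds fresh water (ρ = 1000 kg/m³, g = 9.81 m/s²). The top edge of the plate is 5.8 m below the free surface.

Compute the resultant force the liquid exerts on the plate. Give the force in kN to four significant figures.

γ = ρg = 1000 × 9.81 = 9810 N/m³ = 9.81 kN/m³.
The centroid lies 1.45/2 = 0.725 m below the top edge, so the centroid depth is h_c = 5.8 + 0.725 = 6.525 m.
A = 1.3 × 1.45 = 1.885 m².
Resultant F = γ·h_c·A = 9.81 × 6.525 × 1.885 = 120.659 kN.

F ≈ 120.7 kN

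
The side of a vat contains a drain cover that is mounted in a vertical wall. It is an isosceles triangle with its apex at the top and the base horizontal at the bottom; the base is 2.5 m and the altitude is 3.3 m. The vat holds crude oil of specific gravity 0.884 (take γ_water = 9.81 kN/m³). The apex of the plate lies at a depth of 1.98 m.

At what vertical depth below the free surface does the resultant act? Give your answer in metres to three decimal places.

h_p = 4.325 m

γ = 0.884 × 9.81 = 8.67204 kN/m³.
With the apex up, the centroid sits 2h/3 = 2 × 3.3/3 = 2.2 m below the apex, so the centroid depth is h_c = 1.98 + 2.2 = 4.18 m.
A = ½ × 2.5 × 3.3 = 4.125 m².
Resultant F = γ·h_c·A = 8.67204 × 4.18 × 4.125 = 149.528 kN.
I_c = b·h³/36 = 2.5 × 3.3³/36 = 2.49562 m⁴.
Centre of pressure: y_p = y_c + I_c/(y_c·A) = 4.18 + 2.49562/(4.18 × 4.125) = 4.18 + 0.144737 = 4.32474 m along the plane.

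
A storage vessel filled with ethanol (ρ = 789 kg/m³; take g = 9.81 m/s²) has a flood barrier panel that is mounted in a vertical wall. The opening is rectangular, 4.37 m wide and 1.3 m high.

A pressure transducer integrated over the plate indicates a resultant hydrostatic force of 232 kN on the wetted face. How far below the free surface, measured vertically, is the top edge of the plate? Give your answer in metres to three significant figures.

d_top ≈ 4.63 m

γ = ρg = 789 × 9.81 / 1000 = 7.74009 kN/m³.
A = 4.37 × 1.3 = 5.681 m².
From F = γ·h_c·A, the centroid depth is h_c = 232/(7.74009 × 5.681) = 5.27615 m.
The centroid lies 1.3/2 = 0.65 m below the top edge, so the top edge sits at h_top = 5.27615 − 0.65 = 4.62615 m below the surface.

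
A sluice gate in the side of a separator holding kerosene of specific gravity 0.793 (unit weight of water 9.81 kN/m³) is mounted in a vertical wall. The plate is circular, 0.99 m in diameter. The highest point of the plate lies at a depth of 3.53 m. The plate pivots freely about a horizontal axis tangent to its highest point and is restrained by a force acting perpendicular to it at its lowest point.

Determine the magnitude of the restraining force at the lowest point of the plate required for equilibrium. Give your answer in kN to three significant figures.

P ≈ 12.4 kN

γ = 0.793 × 9.81 = 7.77933 kN/m³.
The centroid is at the centre, 0.495 m below the top of the plate, so the centroid depth is h_c = 3.53 + 0.495 = 4.025 m.
A = π(0.495)² = 0.769769 m².
Resultant F = γ·h_c·A = 7.77933 × 4.025 × 0.769769 = 24.1029 kN.
I_c = πr⁴/4 = π × 0.495⁴/4 = 0.0471531 m⁴.
Centre of pressure: y_p = y_c + I_c/(y_c·A) = 4.025 + 0.0471531/(4.025 × 0.769769) = 4.025 + 0.0152189 = 4.04022 m along the plane.
The resultant acts 0.495 + 0.0152189 = 0.510219 m (along the plate) below the hinge at the top edge, so the moment about the hinge is M = F × 0.510219 = 24.1029 × 0.510219 = 12.2978 kN·m.
A normal force at the bottom, 0.99 m from the hinge, must supply this moment: P = 12.2978/0.99 = 12.422 kN.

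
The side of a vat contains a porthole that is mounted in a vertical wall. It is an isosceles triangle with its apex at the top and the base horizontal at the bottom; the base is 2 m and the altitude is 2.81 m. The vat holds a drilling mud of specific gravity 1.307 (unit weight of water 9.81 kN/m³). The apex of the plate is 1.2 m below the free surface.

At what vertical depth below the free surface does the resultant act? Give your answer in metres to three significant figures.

γ = 1.307 × 9.81 = 12.82167 kN/m³.
With the apex up, the centroid sits 2h/3 = 2 × 2.81/3 = 1.87333 m below the apex, so the centroid depth is h_c = 1.2 + 1.87333 = 3.07333 m.
A = ½ × 2 × 2.81 = 2.81 m².
Resultant F = γ·h_c·A = 12.82167 × 3.07333 × 2.81 = 110.729 kN.
I_c = b·h³/36 = 2 × 2.81³/36 = 1.23267 m⁴.
Centre of pressure: y_p = y_c + I_c/(y_c·A) = 3.07333 + 1.23267/(3.07333 × 2.81) = 3.07333 + 0.142735 = 3.21606 m along the plane.

h_p = 3.22 m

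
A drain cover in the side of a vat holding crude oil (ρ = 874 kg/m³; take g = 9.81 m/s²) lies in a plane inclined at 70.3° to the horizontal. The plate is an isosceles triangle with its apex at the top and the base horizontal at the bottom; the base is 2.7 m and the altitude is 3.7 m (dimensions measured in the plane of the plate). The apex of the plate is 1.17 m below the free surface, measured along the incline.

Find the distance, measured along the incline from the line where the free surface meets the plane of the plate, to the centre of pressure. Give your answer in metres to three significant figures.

γ = ρg = 874 × 9.81 / 1000 = 8.57394 kN/m³.
Let θ = 70.3° be the plate's angle to the horizontal; measure y along the incline from where the plane meets the free surface. Vertical depth h = y·sinθ with sinθ = 0.941471.
With the apex up, the centroid sits 2h/3 = 2 × 3.7/3 = 2.46667 m below the apex, so y_c = 1.17 + 2.46667 = 3.63667 m and h_c = 3.63667 × 0.941471 = 3.42382 m.
A = ½ × 2.7 × 3.7 = 4.995 m².
Resultant F = γ·h_c·A = 8.57394 × 3.42382 × 4.995 = 146.631 kN.
I_c = b·h³/36 = 2.7 × 3.7³/36 = 3.79898 m⁴.
Centre of pressure: y_p = y_c + I_c/(y_c·A) = 3.63667 + 3.79898/(3.63667 × 4.995) = 3.63667 + 0.209135 = 3.8458 m along the plane.

y_p = 3.85 m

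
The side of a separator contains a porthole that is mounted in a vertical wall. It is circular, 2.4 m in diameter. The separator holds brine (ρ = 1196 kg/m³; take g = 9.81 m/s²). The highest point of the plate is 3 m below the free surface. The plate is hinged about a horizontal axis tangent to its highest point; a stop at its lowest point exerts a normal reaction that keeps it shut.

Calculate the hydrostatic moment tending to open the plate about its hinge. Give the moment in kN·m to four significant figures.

M ≈ 286.6 kN·m

γ = ρg = 1196 × 9.81 / 1000 = 11.73276 kN/m³.
The centroid is at the centre, 1.2 m below the top of the plate, so the centroid depth is h_c = 3 + 1.2 = 4.2 m.
A = π(1.2)² = 4.52389 m².
Resultant F = γ·h_c·A = 11.73276 × 4.2 × 4.52389 = 222.926 kN.
I_c = πr⁴/4 = π × 1.2⁴/4 = 1.6286 m⁴.
Centre of pressure: y_p = y_c + I_c/(y_c·A) = 4.2 + 1.6286/(4.2 × 4.52389) = 4.2 + 0.0857143 = 4.28571 m along the plane.
The resultant acts 1.2 + 0.0857143 = 1.28571 m (along the plate) below the hinge at the top edge, so the moment about the hinge is M = F × 1.28571 = 222.926 × 1.28571 = 286.618 kN·m.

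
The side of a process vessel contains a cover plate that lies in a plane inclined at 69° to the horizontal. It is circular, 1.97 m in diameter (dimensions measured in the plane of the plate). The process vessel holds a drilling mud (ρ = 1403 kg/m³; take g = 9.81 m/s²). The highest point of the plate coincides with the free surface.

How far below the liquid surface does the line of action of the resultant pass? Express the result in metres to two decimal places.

γ = ρg = 1403 × 9.81 / 1000 = 13.76343 kN/m³.
Let θ = 69° be the plate's angle to the horizontal; measure y along the incline from where the plane meets the free surface. Vertical depth h = y·sinθ with sinθ = 0.933580.
The centroid is at the centre, 0.985 m below the top of the plate, so y_c = 0.985 m and h_c = 0.985 × 0.933580 = 0.919576 m.
A = π(0.985)² = 3.04805 m².
Resultant F = γ·h_c·A = 13.76343 × 0.919576 × 3.04805 = 38.5777 kN.
I_c = πr⁴/4 = π × 0.985⁴/4 = 0.739324 m⁴.
Centre of pressure: y_p = y_c + I_c/(y_c·A) = 0.985 + 0.739324/(0.985 × 3.04805) = 0.985 + 0.24625 = 1.23125 m along the plane.
Vertically, h_p = y_p·sinθ = 1.23125 × 0.933580 = 1.14947 m.

h_p = 1.15 m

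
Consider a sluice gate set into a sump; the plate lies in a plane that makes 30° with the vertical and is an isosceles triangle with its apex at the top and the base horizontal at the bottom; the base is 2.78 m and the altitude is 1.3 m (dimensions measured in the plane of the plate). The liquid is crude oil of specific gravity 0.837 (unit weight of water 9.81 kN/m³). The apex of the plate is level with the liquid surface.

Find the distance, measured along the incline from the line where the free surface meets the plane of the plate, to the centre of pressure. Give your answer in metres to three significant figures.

y_p = 0.975 m

γ = 0.837 × 9.81 = 8.21097 kN/m³.
The plate makes 30° with the vertical, i.e. θ = 90° − 30° = 60° to the horizontal. Measuring y along the incline from the free-surface line, vertical depth h = y·sinθ with sinθ = 0.866025.
With the apex up, the centroid sits 2h/3 = 2 × 1.3/3 = 0.866667 m below the apex, so y_c = 0.866667 m and h_c = 0.866667 × 0.866025 = 0.750555 m.
A = ½ × 2.78 × 1.3 = 1.807 m².
Resultant F = γ·h_c·A = 8.21097 × 0.750555 × 1.807 = 11.1362 kN.
I_c = b·h³/36 = 2.78 × 1.3³/36 = 0.169657 m⁴.
Centre of pressure: y_p = y_c + I_c/(y_c·A) = 0.866667 + 0.169657/(0.866667 × 1.807) = 0.866667 + 0.108333 = 0.975 m along the plane.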